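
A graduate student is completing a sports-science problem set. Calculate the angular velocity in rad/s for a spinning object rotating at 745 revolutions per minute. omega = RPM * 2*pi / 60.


omega = RPM * 2*pi / 60
= 745 * 6.28318531 / 60
= 78.016 rad/s

78.016 rad/s


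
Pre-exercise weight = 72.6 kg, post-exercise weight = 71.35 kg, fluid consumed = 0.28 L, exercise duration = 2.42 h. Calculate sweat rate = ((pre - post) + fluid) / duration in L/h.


Weight loss = 72.6 - 71.35 = 1.25 kg (approx L)
Total sweat = 1.25 + 0.28 = 1.53 L
Sweat rate = 1.53 / 2.42 = 0.632 L/h

0.632 L/h


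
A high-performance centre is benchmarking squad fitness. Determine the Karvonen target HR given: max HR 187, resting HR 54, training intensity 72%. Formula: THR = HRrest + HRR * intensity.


HRR = HRmax - HRrest = 187 - 54 = 133
THR = 54 + 133 * 0.72
= 149.76 bpm

149.76 bpm


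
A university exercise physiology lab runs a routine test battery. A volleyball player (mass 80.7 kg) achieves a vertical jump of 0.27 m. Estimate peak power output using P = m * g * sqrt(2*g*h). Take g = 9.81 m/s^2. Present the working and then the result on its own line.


2 * g * h = 2 * 9.81 * 0.27 = 5.2974
sqrt(5.2974) = 2.301608 m/s
P = 80.7 * 9.81 * 2.301608 = 1822.11 W

1822.11 W


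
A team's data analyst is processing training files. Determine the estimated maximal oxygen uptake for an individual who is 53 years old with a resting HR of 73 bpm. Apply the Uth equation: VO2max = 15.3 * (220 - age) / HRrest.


HRmax = 220 - 53 = 167
VO2max = 15.3 * (167 / 73)
= 15.3 * 2.2877
= 35.0 mL/kg/min

35.0 mL/kg/min


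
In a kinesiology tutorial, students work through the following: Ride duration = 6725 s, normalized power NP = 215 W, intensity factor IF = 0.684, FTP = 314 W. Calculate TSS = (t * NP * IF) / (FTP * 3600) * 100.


Numerator = 6725 * 215 * 0.684 = 988978.5
Denominator = 314 * 3600 = 1130400
TSS = 988978.5 / 1130400 * 100
= 87.49

87.49 TSS


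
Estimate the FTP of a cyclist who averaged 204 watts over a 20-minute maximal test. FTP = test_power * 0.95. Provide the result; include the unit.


FTP = 204 * 0.95 = 193.8 W

193.8 W


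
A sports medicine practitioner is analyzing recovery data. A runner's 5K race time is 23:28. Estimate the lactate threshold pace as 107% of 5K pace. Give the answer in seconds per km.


Total race time = 23*60 + 28 = 1408 seconds
5K pace = 1408 / 5 = 281.6 sec/km
LT pace = 281.6 * 1.07 = 301.31 sec/km

301.31 s/km


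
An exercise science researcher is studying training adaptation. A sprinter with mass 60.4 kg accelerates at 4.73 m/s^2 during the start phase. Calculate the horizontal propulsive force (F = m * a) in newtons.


F = m * a
= 60.4 * 4.73
= 285.69 N

285.69 N


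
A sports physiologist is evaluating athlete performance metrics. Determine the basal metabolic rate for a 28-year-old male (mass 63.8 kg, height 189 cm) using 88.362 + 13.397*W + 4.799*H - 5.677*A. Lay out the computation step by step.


BMR = 88.362 + 13.397*63.8 + 4.799*189 - 5.677*28
= 1691.15 kcal/day

1691.15 kcal/day


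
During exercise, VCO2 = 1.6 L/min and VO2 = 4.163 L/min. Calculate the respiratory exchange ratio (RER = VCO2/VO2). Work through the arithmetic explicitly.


RER = VCO2 / VO2
= 1.6 / 4.163
= 0.3843

0.3843


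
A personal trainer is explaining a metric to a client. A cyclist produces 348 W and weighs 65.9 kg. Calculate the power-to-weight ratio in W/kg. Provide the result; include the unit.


P/W = power / mass
= 348 / 65.9
= 5.281 W/kg

5.281 W/kg


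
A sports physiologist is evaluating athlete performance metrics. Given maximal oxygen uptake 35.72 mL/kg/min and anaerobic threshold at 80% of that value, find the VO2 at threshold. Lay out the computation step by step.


Percentage as decimal = 0.8
VO2 at AT = 35.72 * 0.8 = 28.58 mL/kg/min

28.58 mL/kg/min


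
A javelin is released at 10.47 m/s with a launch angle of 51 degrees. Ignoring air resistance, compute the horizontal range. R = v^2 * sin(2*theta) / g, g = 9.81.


Launch speed squared = 109.6209
sin(2 * 51 deg) = 0.978148
Range = 109.6209 * 0.978148 / 9.81
= 10.93 m

10.93 m


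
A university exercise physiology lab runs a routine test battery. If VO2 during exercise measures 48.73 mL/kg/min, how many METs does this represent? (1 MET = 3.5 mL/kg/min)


METs = VO2 / 3.5 = 48.73 / 3.5 = 13.92

13.92 METs


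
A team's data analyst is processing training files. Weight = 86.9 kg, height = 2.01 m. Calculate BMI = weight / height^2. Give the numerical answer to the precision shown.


height^2 = 2.01^2 = 4.0401
BMI = 86.9 / 4.0401 = 21.51 kg/m^2

21.51 kg/m^2


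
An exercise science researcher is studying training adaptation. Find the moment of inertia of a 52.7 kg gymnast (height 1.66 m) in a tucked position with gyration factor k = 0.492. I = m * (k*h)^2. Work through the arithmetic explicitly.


Radius of gyration = 0.492 * 1.66 = 0.81672 m
I = 52.7 * 0.81672^2
= 52.7 * 0.667032
= 35.153 kg*m^2

35.153 kg*m^2


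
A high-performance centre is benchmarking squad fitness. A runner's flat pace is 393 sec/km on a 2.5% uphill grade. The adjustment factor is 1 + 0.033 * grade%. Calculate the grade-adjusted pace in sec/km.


Factor = 1 + 0.033 * 2.5 = 1.0825
Adjusted pace = 393 * 1.0825
= 425.42 sec/km

425.42 s/km


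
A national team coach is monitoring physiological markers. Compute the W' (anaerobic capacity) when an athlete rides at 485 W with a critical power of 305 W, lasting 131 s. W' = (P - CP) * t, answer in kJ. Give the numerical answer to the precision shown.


Above-CP power = 180 W
Duration = 131 s
W' = 180 * 131 = 23580 J
Convert: 23580 / 1000 = 23.58 kJ

23.58 kJ


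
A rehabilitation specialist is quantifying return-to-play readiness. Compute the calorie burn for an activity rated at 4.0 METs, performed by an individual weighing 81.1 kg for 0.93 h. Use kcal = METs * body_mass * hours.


Product of METs and mass = 4.0 * 81.1 = 324.4
Total kcal = 324.4 * 0.93 = 301.69 kcal

301.69 kcal


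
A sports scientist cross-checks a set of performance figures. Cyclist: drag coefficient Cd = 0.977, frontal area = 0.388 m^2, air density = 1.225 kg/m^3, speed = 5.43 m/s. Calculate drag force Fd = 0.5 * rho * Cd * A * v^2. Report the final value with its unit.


v^2 = 5.43^2 = 29.4849
Fd = 0.5 * 1.225 * 0.977 * 0.388 * 29.4849
= 6.846 N

6.846 N


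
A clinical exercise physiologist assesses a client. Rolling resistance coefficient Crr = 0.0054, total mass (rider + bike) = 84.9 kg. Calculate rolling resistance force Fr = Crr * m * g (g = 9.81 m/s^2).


Fr = Crr * m * g
= 0.0054 * 84.9 * 9.81
= 4.497 N

4.497 N


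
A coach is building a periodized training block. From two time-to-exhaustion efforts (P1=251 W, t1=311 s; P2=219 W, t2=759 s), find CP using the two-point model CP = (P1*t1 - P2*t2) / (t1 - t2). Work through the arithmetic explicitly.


Work in trial 1 = 78061 J
Work in trial 2 = 166221 J
Delta work = -88160 J
Delta time = -448 s
CP = -88160 / -448 = 196.79 W

196.79 W


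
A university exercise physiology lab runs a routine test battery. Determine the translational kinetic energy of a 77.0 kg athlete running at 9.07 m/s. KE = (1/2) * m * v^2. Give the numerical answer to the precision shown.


KE = 0.5 * m * v^2
= 0.5 * 77.0 * 9.07^2
= 0.5 * 77.0 * 82.2649
= 3167.2 J

3167.2 J


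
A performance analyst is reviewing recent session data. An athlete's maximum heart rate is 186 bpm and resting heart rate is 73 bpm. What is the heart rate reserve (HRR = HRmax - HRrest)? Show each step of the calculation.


HRR = HRmax - HRrest
= 186 - 73
= 113 bpm

113 bpm


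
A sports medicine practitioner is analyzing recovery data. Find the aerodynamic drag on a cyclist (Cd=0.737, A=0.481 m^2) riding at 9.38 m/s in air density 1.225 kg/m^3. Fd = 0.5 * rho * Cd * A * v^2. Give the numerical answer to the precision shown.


Fd = 0.5 * 1.225 * 0.737 * 0.481 * 9.38^2
= 0.5 * 1.225 * 0.737 * 0.481 * 87.9844
= 19.104 N

19.104 N


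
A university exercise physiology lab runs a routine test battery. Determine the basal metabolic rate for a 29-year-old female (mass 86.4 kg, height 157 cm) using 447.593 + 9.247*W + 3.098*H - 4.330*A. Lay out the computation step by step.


BMR = 447.593 + 9.247*86.4 + 3.098*157 - 4.330*29
= 1607.35 kcal/day

1607.35 kcal/day


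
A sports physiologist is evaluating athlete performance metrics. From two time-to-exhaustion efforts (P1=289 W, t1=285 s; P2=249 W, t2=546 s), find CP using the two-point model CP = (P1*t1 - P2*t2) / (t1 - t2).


Work in trial 1 = 82365 J
Work in trial 2 = 135954 J
Delta work = -53589 J
Delta time = -261 s
CP = -53589 / -261 = 205.32 W

205.32 W


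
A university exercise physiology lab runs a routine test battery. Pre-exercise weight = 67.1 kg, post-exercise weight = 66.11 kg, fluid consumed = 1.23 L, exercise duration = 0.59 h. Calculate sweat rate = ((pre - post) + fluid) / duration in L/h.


Weight loss = 67.1 - 66.11 = 0.99 kg (approx L)
Total sweat = 0.99 + 1.23 = 2.22 L
Sweat rate = 2.22 / 0.59 = 3.763 L/h

3.763 L/h


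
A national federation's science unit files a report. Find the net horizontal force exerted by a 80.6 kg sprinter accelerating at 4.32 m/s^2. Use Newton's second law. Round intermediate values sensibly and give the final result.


Newton's second law: F = m * a
F = 80.6 * 4.32 = 348.19 N

348.19 N


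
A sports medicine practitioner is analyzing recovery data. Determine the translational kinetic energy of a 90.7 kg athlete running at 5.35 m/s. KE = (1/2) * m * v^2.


KE = 0.5 * m * v^2
= 0.5 * 90.7 * 5.35^2
= 0.5 * 90.7 * 28.6225
= 1298.03 J

1298.03 J


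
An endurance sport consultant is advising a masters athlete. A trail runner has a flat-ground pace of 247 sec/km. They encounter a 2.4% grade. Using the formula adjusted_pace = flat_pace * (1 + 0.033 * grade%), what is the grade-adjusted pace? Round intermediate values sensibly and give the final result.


Grade factor = 1 + 0.033 * 2.4 = 1.0792
Adjusted = 247 * 1.0792 = 266.56 sec/km

266.56 s/km


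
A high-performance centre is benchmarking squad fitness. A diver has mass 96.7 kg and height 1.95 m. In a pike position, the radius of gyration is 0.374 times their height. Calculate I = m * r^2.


r = 0.374 * 1.95 = 0.7293 m
I = m * r^2 = 96.7 * 0.531878 = 51.433 kg*m^2

51.433 kg*m^2


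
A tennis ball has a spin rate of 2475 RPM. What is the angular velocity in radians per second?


Convert RPM to rad/s: multiply by 2*pi and divide by 60
omega = 2475 * 2 * pi / 60
= 259.181 rad/s

259.181 rad/s


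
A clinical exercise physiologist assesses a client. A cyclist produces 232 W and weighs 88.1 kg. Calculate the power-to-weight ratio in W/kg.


P/W = power / mass
= 232 / 88.1
= 2.633 W/kg

2.633 W/kg


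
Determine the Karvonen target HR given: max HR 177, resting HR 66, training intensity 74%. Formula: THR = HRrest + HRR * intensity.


HRR = HRmax - HRrest = 177 - 66 = 111
THR = 66 + 111 * 0.74
= 148.14 bpm

148.14 bpm


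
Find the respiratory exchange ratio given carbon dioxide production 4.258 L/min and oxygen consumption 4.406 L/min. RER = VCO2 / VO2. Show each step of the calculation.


VCO2 = 4.258 L/min
VO2 = 4.406 L/min
RER = 4.258 / 4.406 = 0.9664

0.9664


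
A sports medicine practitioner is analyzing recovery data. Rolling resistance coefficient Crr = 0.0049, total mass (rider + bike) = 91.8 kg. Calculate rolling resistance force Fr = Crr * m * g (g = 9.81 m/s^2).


Fr = Crr * m * g
= 0.0049 * 91.8 * 9.81
= 4.413 N

4.413 N


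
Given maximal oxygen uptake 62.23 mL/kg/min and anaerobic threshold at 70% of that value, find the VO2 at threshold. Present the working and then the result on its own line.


Percentage as decimal = 0.7
VO2 at AT = 62.23 * 0.7 = 43.56 mL/kg/min

43.56 mL/kg/min


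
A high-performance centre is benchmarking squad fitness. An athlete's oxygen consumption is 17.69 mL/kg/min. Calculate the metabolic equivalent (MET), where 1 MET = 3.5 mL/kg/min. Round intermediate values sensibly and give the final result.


MET = VO2 / 3.5
= 17.69 / 3.5
= 5.05 METs

5.05 METs


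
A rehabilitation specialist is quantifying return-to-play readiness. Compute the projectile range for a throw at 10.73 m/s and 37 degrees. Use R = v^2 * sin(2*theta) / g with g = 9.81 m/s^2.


Two times the angle = 74 degrees
sin(74) = 0.961262
R = 115.1329 * 0.961262 / 9.81 = 11.282 m

11.282 m


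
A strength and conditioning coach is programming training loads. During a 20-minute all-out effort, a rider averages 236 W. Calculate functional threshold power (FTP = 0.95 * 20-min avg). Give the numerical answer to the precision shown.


FTP = 0.95 * 236
= 224.2 W

224.2 W


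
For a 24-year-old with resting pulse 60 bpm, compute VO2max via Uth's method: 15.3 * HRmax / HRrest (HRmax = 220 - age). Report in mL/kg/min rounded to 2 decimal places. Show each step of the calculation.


Step 1: HRmax = 220 - 24 = 196 bpm
Step 2: Ratio = 196 / 60 = 3.2667
Step 3: VO2max = 15.3 * 3.2667 = 49.98 mL/kg/min

49.98 mL/kg/min


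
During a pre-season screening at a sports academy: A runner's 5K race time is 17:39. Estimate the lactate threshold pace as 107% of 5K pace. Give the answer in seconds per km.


Total race time = 17*60 + 39 = 1059 seconds
5K pace = 1059 / 5 = 211.8 sec/km
LT pace = 211.8 * 1.07 = 226.63 sec/km

226.63 s/km


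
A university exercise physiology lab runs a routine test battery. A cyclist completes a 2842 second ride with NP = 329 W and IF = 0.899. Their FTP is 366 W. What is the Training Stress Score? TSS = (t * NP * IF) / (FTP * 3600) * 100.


t * NP * IF = 2842 * 329 * 0.899 = 840581.182
FTP * 3600 = 1317600
TSS = (840581.182 / 1317600) * 100 = 63.8

63.8 TSS


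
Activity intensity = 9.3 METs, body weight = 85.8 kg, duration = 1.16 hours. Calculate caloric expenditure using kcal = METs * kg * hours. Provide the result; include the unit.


kcal = 9.3 * 85.8 * 1.16
= 797.94 * 1.16
= 925.61 kcal

925.61 kcal


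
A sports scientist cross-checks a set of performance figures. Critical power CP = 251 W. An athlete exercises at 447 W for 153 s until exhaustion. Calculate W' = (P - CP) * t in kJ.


P - CP = 447 - 251 = 196 W
W' = 196 * 153 = 29988 J
= 29988 / 1000 = 29.988 kJ

29.988 kJ


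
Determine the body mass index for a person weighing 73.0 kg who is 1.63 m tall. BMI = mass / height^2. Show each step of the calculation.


BMI = mass / height^2
= 73.0 / 1.63^2
= 73.0 / 2.6569
= 27.48 kg/m^2

27.48 kg/m^2


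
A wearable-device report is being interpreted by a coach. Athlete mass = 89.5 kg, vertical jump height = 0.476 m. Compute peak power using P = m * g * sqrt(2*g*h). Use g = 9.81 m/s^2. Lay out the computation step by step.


sqrt(2 * 9.81 * 0.476) = sqrt(9.33912) = 3.055997 m/s
P = 89.5 * 9.81 * 3.055997
= 2683.15 W

2683.15 W


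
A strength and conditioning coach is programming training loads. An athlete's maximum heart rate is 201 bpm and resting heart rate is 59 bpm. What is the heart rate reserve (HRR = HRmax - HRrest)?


HRR = HRmax - HRrest
= 201 - 59
= 142 bpm

142 bpm


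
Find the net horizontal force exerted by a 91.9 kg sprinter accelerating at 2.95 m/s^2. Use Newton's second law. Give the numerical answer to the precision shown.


Newton's second law: F = m * a
F = 91.9 * 2.95 = 271.11 N

271.11 N


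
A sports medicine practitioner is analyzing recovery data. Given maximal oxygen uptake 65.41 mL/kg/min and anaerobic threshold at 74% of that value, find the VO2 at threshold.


Percentage as decimal = 0.74
VO2 at AT = 65.41 * 0.74 = 48.4 mL/kg/min

48.4 mL/kg/min


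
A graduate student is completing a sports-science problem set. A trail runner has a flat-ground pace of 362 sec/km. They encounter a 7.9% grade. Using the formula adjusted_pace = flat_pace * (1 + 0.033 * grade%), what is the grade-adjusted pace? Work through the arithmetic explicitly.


Grade factor = 1 + 0.033 * 7.9 = 1.2607
Adjusted = 362 * 1.2607 = 456.37 sec/km

456.37 s/km


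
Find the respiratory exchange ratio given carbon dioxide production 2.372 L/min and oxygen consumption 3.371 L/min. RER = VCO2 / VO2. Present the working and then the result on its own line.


VCO2 = 2.372 L/min
VO2 = 3.371 L/min
RER = 2.372 / 3.371 = 0.7036

0.7036


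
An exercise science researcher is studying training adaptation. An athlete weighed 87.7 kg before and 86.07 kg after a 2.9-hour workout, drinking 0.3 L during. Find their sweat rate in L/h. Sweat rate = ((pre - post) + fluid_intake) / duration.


Body mass change = 1.63 kg
Total sweat loss = 1.63 + 0.3 = 1.93 L
Rate = 1.93 / 2.9 = 0.666 L/h

0.666 L/h


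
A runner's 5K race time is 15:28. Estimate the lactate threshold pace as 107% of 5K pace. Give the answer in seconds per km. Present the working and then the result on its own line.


Total race time = 15*60 + 28 = 928 seconds
5K pace = 928 / 5 = 185.6 sec/km
LT pace = 185.6 * 1.07 = 198.59 sec/km

198.59 s/km


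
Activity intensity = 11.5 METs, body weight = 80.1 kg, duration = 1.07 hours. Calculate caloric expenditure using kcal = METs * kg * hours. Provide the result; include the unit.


kcal = 11.5 * 80.1 * 1.07
= 921.15 * 1.07
= 985.63 kcal

985.63 kcal


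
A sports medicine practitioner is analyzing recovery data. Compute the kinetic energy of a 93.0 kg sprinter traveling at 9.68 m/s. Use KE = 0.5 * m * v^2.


Velocity squared = 93.7024
KE = 0.5 * 93.0 * 93.7024 = 4357.16 J

4357.16 J


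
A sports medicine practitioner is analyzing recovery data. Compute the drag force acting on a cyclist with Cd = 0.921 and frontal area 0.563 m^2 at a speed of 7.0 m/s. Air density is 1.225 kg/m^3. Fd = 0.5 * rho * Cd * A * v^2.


Step 1: v^2 = 49.0
Step 2: Fd = 0.5 * 1.225 * 0.921 * 0.563 * 49.0
= 15.562 N

15.562 N


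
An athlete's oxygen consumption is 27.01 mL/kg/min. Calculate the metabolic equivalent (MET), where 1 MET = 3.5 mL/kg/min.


MET = VO2 / 3.5
= 27.01 / 3.5
= 7.72 METs

7.72 METs


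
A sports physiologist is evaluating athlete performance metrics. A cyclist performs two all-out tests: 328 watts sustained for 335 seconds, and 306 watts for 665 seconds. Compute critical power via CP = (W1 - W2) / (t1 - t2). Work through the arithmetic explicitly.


W1 = P1 * t1 = 328 * 335 = 109880 J
W2 = P2 * t2 = 306 * 665 = 203490 J
CP = (109880 - 203490) / (335 - 665)
= 283.67 W

283.67 W


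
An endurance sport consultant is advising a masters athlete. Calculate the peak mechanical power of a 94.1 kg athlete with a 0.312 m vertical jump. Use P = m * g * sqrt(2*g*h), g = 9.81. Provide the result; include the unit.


First, sqrt(2gh) = sqrt(2 * 9.81 * 0.312)
= sqrt(6.12144) = 2.474154 m/s
Power = 94.1 * 9.81 * 2.474154 = 2283.94 W

2283.94 W


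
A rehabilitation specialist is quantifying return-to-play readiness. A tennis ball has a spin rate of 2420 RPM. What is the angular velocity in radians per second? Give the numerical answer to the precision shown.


Convert RPM to rad/s: multiply by 2*pi and divide by 60
omega = 2420 * 2 * pi / 60
= 253.422 rad/s

253.422 rad/s


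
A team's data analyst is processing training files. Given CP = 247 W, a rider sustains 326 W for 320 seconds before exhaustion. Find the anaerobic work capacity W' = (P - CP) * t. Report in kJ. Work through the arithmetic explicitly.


Excess power = 326 - 247 = 79 W
Work above CP = 79 * 320 = 25280 J
W' = 25.28 kJ

25.28 kJ


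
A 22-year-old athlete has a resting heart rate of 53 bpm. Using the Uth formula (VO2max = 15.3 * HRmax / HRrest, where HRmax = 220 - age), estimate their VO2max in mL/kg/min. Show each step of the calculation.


HRmax = 220 - 22 = 198 bpm
Ratio = HRmax / HRrest = 198 / 53 = 3.7358
VO2max = 15.3 * 3.7358 = 57.16 mL/kg/min

57.16 mL/kg/min


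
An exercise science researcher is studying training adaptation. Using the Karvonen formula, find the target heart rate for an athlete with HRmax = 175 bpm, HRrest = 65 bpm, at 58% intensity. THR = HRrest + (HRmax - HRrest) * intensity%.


HRR = 175 - 65 = 110
THR = 65 + 110 * 0.58
= 65 + 63.8
= 128.8 bpm

128.8 bpm


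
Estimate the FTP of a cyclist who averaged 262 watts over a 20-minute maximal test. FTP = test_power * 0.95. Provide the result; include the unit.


FTP = 262 * 0.95 = 248.9 W

248.9 W


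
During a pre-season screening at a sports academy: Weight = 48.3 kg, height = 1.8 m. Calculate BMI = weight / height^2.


height^2 = 1.8^2 = 3.24
BMI = 48.3 / 3.24 = 14.91 kg/m^2

14.91 kg/m^2


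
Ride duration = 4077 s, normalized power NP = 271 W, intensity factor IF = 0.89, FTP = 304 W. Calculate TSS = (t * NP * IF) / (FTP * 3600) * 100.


Numerator = 4077 * 271 * 0.89 = 983331.63
Denominator = 304 * 3600 = 1094400
TSS = 983331.63 / 1094400 * 100
= 89.85

89.85 TSS


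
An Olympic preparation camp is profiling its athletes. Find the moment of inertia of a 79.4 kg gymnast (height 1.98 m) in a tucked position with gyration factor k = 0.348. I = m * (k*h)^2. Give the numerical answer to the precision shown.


Radius of gyration = 0.348 * 1.98 = 0.68904 m
I = 79.4 * 0.68904^2
= 79.4 * 0.474776
= 37.697 kg*m^2

37.697 kg*m^2


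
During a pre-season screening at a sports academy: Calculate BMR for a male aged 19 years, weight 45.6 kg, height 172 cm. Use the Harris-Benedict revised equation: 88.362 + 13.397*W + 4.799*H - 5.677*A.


Substituting values:
W term = 13.397 * 45.6 = 610.9032
H term = 4.799 * 172 = 825.428
A term = 5.677 * 19 = 107.863
BMR = 1416.83 kcal/day

1416.83 kcal/day


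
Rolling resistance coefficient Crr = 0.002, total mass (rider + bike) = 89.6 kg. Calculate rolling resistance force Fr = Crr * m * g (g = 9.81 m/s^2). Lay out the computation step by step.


Fr = Crr * m * g
= 0.002 * 89.6 * 9.81
= 1.758 N

1.758 N


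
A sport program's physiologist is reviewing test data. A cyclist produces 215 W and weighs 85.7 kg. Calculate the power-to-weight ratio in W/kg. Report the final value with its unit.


P/W = power / mass
= 215 / 85.7
= 2.509 W/kg

2.509 W/kg


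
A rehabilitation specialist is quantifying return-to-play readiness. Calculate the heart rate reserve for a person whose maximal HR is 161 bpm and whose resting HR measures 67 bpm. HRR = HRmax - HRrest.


HRmax = 161 bpm
HRrest = 67 bpm
HRR = 161 - 67 = 94 bpm

94 bpm


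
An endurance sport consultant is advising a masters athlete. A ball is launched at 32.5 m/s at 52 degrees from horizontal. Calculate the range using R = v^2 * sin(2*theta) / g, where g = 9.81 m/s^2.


sin(2 * 52) = sin(104) = 0.970296
v^2 = 32.5^2 = 1056.25
R = 1056.25 * 0.970296 / 9.81
= 104.472 m

104.472 m


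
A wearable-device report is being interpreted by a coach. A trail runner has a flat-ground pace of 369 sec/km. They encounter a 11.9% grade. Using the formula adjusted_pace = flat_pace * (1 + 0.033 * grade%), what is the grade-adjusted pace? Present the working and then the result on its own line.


Grade factor = 1 + 0.033 * 11.9 = 1.3927
Adjusted = 369 * 1.3927 = 513.91 sec/km

513.91 s/km


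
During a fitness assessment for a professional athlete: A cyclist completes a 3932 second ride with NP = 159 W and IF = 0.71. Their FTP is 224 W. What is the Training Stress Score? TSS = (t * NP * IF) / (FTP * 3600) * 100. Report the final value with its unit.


t * NP * IF = 3932 * 159 * 0.71 = 443883.48
FTP * 3600 = 806400
TSS = (443883.48 / 806400) * 100 = 55.05

55.05 TSS


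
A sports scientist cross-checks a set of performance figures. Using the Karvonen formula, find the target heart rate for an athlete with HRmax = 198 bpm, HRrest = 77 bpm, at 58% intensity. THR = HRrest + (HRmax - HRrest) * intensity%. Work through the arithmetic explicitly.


HRR = 198 - 77 = 121
THR = 77 + 121 * 0.58
= 77 + 70.18
= 147.18 bpm

147.18 bpm


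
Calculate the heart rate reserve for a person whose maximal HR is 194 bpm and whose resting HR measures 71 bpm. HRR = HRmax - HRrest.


HRmax = 194 bpm
HRrest = 71 bpm
HRR = 194 - 71 = 123 bpm

123 bpm


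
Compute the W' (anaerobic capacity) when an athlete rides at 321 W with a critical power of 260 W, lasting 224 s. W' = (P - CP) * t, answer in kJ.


Above-CP power = 61 W
Duration = 224 s
W' = 61 * 224 = 13664 J
Convert: 13664 / 1000 = 13.664 kJ

13.664 kJ


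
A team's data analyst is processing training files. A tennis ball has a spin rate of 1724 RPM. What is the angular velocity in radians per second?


Convert RPM to rad/s: multiply by 2*pi and divide by 60
omega = 1724 * 2 * pi / 60
= 180.537 rad/s

180.537 rad/s


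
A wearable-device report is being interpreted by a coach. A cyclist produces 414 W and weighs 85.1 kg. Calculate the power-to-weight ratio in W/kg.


P/W = power / mass
= 414 / 85.1
= 4.865 W/kg

4.865 W/kg


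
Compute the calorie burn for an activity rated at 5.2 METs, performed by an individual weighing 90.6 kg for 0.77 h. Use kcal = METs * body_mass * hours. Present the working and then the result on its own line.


Product of METs and mass = 5.2 * 90.6 = 471.12
Total kcal = 471.12 * 0.77 = 362.76 kcal

362.76 kcal


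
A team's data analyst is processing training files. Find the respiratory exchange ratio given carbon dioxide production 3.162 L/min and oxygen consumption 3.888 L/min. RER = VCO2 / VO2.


VCO2 = 3.162 L/min
VO2 = 3.888 L/min
RER = 3.162 / 3.888 = 0.8133

0.8133


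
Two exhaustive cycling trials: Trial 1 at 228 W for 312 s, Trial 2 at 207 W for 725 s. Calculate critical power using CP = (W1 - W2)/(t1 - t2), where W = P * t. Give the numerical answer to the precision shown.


W1 = 228 * 312 = 71136 J
W2 = 207 * 725 = 150075 J
CP = (71136 - 150075) / (312 - 725)
= -78939 / -413
= 191.14 W

191.14 W


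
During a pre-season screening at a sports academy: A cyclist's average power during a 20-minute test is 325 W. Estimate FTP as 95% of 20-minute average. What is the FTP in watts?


FTP = 20-min power * 0.95
= 325 * 0.95
= 308.75 W

308.75 W


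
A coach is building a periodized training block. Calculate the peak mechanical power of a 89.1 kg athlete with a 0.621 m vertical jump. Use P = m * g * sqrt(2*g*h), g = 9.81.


First, sqrt(2gh) = sqrt(2 * 9.81 * 0.621)
= sqrt(12.18402) = 3.490562 m/s
Power = 89.1 * 9.81 * 3.490562 = 3051.0 W

3051.0 W


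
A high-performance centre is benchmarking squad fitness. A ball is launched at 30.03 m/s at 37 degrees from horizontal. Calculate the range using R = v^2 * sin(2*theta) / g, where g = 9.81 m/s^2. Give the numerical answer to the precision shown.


sin(2 * 37) = sin(74) = 0.961262
v^2 = 30.03^2 = 901.8009
R = 901.8009 * 0.961262 / 9.81
= 88.366 m

88.366 m


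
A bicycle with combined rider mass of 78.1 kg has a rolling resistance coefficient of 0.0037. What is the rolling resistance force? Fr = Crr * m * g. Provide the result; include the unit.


Fr = 0.0037 * 78.1 * 9.81
= 0.28897 * 9.81
= 2.835 N

2.835 N


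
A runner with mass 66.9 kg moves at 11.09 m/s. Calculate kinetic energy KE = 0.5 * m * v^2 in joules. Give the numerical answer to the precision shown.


v^2 = 11.09^2 = 122.9881
KE = 0.5 * 66.9 * 122.9881
= 4113.95 J

4113.95 J


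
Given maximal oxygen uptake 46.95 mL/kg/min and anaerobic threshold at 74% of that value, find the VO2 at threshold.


Percentage as decimal = 0.74
VO2 at AT = 46.95 * 0.74 = 34.74 mL/kg/min

34.74 mL/kg/min


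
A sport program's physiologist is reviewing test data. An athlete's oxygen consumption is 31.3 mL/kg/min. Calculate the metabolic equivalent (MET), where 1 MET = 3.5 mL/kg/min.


MET = VO2 / 3.5
= 31.3 / 3.5
= 8.94 METs

8.94 METs


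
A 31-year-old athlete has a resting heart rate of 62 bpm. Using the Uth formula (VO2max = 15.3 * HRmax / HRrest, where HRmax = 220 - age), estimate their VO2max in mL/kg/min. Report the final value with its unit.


HRmax = 220 - 31 = 189 bpm
Ratio = HRmax / HRrest = 189 / 62 = 3.0484
VO2max = 15.3 * 3.0484 = 46.64 mL/kg/min

46.64 mL/kg/min


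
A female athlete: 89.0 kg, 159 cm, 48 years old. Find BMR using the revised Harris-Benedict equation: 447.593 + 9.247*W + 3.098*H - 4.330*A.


Intercept = 447.593
Weight contribution = 9.247 * 89.0 = 822.983
Height contribution = 3.098 * 159 = 492.582
Age contribution = 4.33 * 48 = 207.84
BMR = 447.593 + 822.983 + 492.582 - 207.84
= 1555.32 kcal/day

1555.32 kcal/day


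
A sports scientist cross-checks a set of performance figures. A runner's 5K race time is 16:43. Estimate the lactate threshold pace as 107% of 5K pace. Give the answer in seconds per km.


Total race time = 16*60 + 43 = 1003 seconds
5K pace = 1003 / 5 = 200.6 sec/km
LT pace = 200.6 * 1.07 = 214.64 sec/km

214.64 s/km


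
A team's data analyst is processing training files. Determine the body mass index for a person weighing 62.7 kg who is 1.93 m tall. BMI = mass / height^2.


BMI = mass / height^2
= 62.7 / 1.93^2
= 62.7 / 3.7249
= 16.83 kg/m^2

16.83 kg/m^2


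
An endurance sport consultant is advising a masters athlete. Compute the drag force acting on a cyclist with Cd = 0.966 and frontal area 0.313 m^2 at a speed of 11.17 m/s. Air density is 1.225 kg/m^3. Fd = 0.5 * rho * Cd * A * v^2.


Step 1: v^2 = 124.7689
Step 2: Fd = 0.5 * 1.225 * 0.966 * 0.313 * 124.7689
= 23.106 N

23.106 N


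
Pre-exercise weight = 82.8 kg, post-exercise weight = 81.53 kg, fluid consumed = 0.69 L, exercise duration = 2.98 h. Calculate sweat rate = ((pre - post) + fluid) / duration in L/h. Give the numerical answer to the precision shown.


Weight loss = 82.8 - 81.53 = 1.27 kg (approx L)
Total sweat = 1.27 + 0.69 = 1.96 L
Sweat rate = 1.96 / 2.98 = 0.658 L/h

0.658 L/h


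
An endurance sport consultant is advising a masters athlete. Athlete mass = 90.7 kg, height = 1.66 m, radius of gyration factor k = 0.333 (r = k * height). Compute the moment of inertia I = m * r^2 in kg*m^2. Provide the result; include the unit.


r = k * height = 0.333 * 1.66 = 0.55278 m
r^2 = 0.55278^2 = 0.305566
I = 90.7 * 0.305566 = 27.715 kg*m^2

27.715 kg*m^2


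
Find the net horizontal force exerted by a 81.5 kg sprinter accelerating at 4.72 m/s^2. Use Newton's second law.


Newton's second law: F = m * a
F = 81.5 * 4.72 = 384.68 N

384.68 N


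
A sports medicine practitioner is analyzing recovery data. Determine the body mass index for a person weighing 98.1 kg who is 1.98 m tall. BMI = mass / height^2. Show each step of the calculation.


BMI = mass / height^2
= 98.1 / 1.98^2
= 98.1 / 3.9204
= 25.02 kg/m^2

25.02 kg/m^2


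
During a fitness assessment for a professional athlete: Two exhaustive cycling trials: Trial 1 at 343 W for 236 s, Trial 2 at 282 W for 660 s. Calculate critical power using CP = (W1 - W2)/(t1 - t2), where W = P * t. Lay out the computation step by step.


W1 = 343 * 236 = 80948 J
W2 = 282 * 660 = 186120 J
CP = (80948 - 186120) / (236 - 660)
= -105172 / -424
= 248.05 W

248.05 W


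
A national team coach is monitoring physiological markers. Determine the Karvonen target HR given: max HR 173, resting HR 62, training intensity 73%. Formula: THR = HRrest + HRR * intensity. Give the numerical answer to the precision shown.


HRR = HRmax - HRrest = 173 - 62 = 111
THR = 62 + 111 * 0.73
= 143.03 bpm

143.03 bpm


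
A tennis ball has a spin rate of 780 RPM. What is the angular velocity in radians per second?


Convert RPM to rad/s: multiply by 2*pi and divide by 60
omega = 780 * 2 * pi / 60
= 81.681 rad/s

81.681 rad/s


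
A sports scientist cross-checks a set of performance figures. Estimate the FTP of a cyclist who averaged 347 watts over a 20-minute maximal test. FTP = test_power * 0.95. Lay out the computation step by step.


FTP = 347 * 0.95 = 329.65 W

329.65 W


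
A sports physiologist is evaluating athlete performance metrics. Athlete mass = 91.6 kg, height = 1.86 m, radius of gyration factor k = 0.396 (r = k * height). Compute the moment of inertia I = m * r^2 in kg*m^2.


r = k * height = 0.396 * 1.86 = 0.73656 m
r^2 = 0.73656^2 = 0.542521
I = 91.6 * 0.542521 = 49.695 kg*m^2

49.695 kg*m^2


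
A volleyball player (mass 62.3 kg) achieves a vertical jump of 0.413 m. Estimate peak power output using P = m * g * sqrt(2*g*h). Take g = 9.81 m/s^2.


2 * g * h = 2 * 9.81 * 0.413 = 8.10306
sqrt(8.10306) = 2.846587 m/s
P = 62.3 * 9.81 * 2.846587 = 1739.73 W

1739.73 W


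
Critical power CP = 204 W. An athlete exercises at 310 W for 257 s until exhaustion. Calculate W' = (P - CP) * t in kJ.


P - CP = 310 - 204 = 106 W
W' = 106 * 257 = 27242 J
= 27242 / 1000 = 27.242 kJ

27.242 kJ


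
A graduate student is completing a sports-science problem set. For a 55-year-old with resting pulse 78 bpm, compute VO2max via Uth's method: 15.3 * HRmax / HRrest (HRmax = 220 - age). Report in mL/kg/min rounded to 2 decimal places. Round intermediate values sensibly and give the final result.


Step 1: HRmax = 220 - 55 = 165 bpm
Step 2: Ratio = 165 / 78 = 2.1154
Step 3: VO2max = 15.3 * 2.1154 = 32.37 mL/kg/min

32.37 mL/kg/min


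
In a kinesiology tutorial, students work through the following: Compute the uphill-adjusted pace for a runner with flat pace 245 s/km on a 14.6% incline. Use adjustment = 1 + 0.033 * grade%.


Adjustment factor = 1 + 0.033 * 14.6 = 1.4818
Grade-adjusted pace = 245 * 1.4818 = 363.04 s/km

363.04 s/km


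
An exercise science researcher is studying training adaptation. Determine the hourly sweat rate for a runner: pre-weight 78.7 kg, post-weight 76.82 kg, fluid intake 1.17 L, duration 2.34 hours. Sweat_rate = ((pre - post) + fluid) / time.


Mass lost = 78.7 - 76.82 = 1.88 kg
Add fluid consumed: 1.88 + 1.17 = 3.05 L total sweat
Sweat rate = 3.05 / 2.34 = 1.303 L/h

1.303 L/h


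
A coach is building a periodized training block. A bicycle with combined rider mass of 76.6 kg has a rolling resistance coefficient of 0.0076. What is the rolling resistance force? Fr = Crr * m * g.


Fr = 0.0076 * 76.6 * 9.81
= 0.58216 * 9.81
= 5.711 N

5.711 N


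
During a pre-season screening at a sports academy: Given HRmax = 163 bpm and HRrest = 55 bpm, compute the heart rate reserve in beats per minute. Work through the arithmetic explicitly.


Heart rate reserve = maximum HR minus resting HR
HRR = 163 - 55 = 108 bpm

108 bpm


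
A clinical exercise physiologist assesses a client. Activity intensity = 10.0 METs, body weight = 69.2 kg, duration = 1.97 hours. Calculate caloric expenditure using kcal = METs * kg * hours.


kcal = 10.0 * 69.2 * 1.97
= 692.0 * 1.97
= 1363.24 kcal

1363.24 kcal


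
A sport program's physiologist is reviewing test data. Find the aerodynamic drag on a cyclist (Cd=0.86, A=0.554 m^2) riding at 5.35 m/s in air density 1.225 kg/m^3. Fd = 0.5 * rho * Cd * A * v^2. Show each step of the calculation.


Fd = 0.5 * 1.225 * 0.86 * 0.554 * 5.35^2
= 0.5 * 1.225 * 0.86 * 0.554 * 28.6225
= 8.353 N

8.353 N


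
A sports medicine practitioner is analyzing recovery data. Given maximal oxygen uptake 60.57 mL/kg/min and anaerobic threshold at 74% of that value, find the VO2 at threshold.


Percentage as decimal = 0.74
VO2 at AT = 60.57 * 0.74 = 44.82 mL/kg/min

44.82 mL/kg/min


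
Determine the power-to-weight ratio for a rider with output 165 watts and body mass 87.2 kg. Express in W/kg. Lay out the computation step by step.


P/W = 165 / 87.2 = 1.892 W/kg

1.892 W/kg


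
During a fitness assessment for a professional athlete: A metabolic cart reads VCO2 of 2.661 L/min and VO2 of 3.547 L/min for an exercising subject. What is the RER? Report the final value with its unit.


RER = VCO2 / VO2 = 2.661 / 3.547 = 0.7502

0.7502


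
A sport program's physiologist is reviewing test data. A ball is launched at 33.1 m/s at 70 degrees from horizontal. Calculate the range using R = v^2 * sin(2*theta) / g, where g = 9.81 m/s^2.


sin(2 * 70) = sin(140) = 0.642788
v^2 = 33.1^2 = 1095.61
R = 1095.61 * 0.642788 / 9.81
= 71.788 m

71.788 m


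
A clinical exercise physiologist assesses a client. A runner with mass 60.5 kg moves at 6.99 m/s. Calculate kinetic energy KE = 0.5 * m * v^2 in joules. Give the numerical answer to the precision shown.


v^2 = 6.99^2 = 48.8601
KE = 0.5 * 60.5 * 48.8601
= 1478.02 J

1478.02 J


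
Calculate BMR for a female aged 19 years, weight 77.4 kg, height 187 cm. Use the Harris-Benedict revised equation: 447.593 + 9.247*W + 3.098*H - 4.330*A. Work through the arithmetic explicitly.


Substituting values:
W term = 9.247 * 77.4 = 715.7178
H term = 3.098 * 187 = 579.326
A term = 4.330 * 19 = 82.27
BMR = 1660.37 kcal/day

1660.37 kcal/day


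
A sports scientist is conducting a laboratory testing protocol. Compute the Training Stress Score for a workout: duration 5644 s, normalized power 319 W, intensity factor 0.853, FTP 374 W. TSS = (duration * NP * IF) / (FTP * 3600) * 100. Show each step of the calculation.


Product = 5644 * 319 * 0.853 = 1535771.908
Base = 374 * 3600 = 1346400
TSS = 1535771.908 / 1346400 * 100 = 114.07

114.07 TSS


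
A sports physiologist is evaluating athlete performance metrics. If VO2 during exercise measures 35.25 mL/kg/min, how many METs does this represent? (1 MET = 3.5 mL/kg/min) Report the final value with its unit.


METs = VO2 / 3.5 = 35.25 / 3.5 = 10.07

10.07 METs


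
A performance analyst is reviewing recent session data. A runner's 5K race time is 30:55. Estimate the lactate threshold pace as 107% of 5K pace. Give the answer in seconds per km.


Total race time = 30*60 + 55 = 1855 seconds
5K pace = 1855 / 5 = 371.0 sec/km
LT pace = 371.0 * 1.07 = 396.97 sec/km

396.97 s/km


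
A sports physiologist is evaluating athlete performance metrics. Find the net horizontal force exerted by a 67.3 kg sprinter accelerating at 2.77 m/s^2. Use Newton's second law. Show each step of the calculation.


Newton's second law: F = m * a
F = 67.3 * 2.77 = 186.42 N

186.42 N


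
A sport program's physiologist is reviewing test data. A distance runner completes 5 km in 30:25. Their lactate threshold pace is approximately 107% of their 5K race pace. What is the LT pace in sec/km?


Convert to seconds: 30 min 25 s = 1825 s
Pace per km = 1825 / 5 = 365.0 s/km
LT pace = 365.0 * 1.07 = 390.55 s/km

390.55 s/km


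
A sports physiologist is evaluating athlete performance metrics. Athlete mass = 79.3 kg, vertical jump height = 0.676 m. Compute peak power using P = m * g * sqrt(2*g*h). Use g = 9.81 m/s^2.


sqrt(2 * 9.81 * 0.676) = sqrt(13.26312) = 3.641857 m/s
P = 79.3 * 9.81 * 3.641857
= 2833.12 W

2833.12 W


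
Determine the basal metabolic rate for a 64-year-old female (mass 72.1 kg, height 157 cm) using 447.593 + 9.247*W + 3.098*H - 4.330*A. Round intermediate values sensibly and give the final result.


BMR = 447.593 + 9.247*72.1 + 3.098*157 - 4.330*64
= 1323.57 kcal/day

1323.57 kcal/day


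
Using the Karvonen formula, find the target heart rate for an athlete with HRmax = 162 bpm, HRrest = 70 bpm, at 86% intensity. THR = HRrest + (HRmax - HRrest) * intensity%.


HRR = 162 - 70 = 92
THR = 70 + 92 * 0.86
= 70 + 79.12
= 149.12 bpm

149.12 bpm


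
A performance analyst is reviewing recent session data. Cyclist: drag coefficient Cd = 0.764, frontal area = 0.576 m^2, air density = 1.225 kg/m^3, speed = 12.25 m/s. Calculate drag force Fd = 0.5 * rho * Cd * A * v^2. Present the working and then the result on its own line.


v^2 = 12.25^2 = 150.0625
Fd = 0.5 * 1.225 * 0.764 * 0.576 * 150.0625
= 40.448 N

40.448 N


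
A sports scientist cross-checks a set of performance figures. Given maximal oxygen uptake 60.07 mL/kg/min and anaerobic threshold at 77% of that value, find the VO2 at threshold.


Percentage as decimal = 0.77
VO2 at AT = 60.07 * 0.77 = 46.25 mL/kg/min

46.25 mL/kg/min


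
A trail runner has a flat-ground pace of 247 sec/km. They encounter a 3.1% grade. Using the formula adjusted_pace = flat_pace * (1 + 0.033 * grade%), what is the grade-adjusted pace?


Grade factor = 1 + 0.033 * 3.1 = 1.1023
Adjusted = 247 * 1.1023 = 272.27 sec/km

272.27 s/km
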